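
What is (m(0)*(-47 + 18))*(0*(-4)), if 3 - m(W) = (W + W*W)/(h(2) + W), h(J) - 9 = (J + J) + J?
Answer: 0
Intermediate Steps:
h(J) = 9 + 3*J (h(J) = 9 + ((J + J) + J) = 9 + (2*J + J) = 9 + 3*J)
m(W) = 3 - (W + W²)/(15 + W) (m(W) = 3 - (W + W*W)/((9 + 3*2) + W) = 3 - (W + W²)/((9 + 6) + W) = 3 - (W + W²)/(15 + W))
(m(0)*(-47 + 18))*(0*(-4)) = (((45 - 1*0² + 2*0)/(15 + 0))*(-47 + 18))*(0*(-4)) = (((45 - 1*0 + 0)/15)*(-29))*0 = (((45 + 0 + 0)/15)*(-29))*0 = (((1/15)*45)*(-29))*0 = (3*(-29))*0 = -87*0 = 0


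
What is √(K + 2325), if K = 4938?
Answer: 3*√807 ≈ 85.223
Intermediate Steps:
√(K + 2325) = √(4938 + 2325) = √7263 = 3*√807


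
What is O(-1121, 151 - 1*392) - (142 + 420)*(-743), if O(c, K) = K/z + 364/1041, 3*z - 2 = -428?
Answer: 61725743821/147822 ≈ 4.1757e+5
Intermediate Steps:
z = -142 (z = ⅔ + (⅓)*(-428) = ⅔ - 428/3 = -142)
O(c, K) = 364/1041 - K/142 (O(c, K) = K/(-142) + 364/1041 = K*(-1/142) + 364*(1/1041) = -K/142 + 364/1041 = 364/1041 - K/142)
O(-1121, 151 - 1*392) - (142 + 420)*(-743) = (364/1041 - (151 - 1*392)/142) - (142 + 420)*(-743) = (364/1041 - (151 - 392)/142) - 562*(-743) = (364/1041 - 1/142*(-241)) - 1*(-417566) = (364/1041 + 241/142) + 417566 = 302569/147822 + 417566 = 61725743821/147822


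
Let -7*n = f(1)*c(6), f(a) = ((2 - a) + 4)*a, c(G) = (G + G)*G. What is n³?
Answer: -46656000/343 ≈ -1.3602e+5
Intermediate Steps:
c(G) = 2*G² (c(G) = (2*G)*G = 2*G²)
f(a) = a*(6 - a) (f(a) = (6 - a)*a = a*(6 - a))
n = -360/7 (n = -1*(6 - 1*1)*2*6²/7 = -1*(6 - 1)*2*36/7 = -1*5*72/7 = -5*72/7 = -⅐*360 = -360/7 ≈ -51.429)
n³ = (-360/7)³ = -46656000/343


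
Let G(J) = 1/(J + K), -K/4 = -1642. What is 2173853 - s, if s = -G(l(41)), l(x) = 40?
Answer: 14364820625/6608 ≈ 2.1739e+6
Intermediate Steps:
K = 6568 (K = -4*(-1642) = 6568)
G(J) = 1/(6568 + J) (G(J) = 1/(J + 6568) = 1/(6568 + J))
s = -1/6608 (s = -1/(6568 + 40) = -1/6608 ≈ -0.00015133)
2173853 - s = 2173853 - 1*(-1/6608) = 2173853 + 1/6608 = 14364820625/6608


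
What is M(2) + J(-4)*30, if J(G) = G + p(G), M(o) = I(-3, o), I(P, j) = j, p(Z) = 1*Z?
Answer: -238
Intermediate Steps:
p(Z) = Z
M(o) = o
J(G) = 2*G (J(G) = G + G = 2*G)
M(2) + J(-4)*30 = 2 + (2*(-4))*30 = 2 - 8*30 = 2 - 240 = -238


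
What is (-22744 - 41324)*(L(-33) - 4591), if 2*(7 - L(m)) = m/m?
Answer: 293719746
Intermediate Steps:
L(m) = 13/2 (L(m) = 7 - m/(2*m) = 7 - 1/2*1 = 7 - 1/2 = 13/2)
(-22744 - 41324)*(L(-33) - 4591) = (-22744 - 41324)*(13/2 - 4591) = -64068*(-9169/2) = 293719746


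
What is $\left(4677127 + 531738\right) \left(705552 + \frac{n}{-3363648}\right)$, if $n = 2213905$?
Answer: $\frac{12361815722592747215}{3363648} \approx 3.6751 \cdot 10^{12}$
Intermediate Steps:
$\left(4677127 + 531738\right) \left(705552 + \frac{n}{-3363648}\right) = \left(4677127 + 531738\right) \left(705552 + \frac{2213905}{-3363648}\right) = 5208865 \left(705552 + 2213905 \left(- \frac{1}{3363648}\right)\right) = 5208865 \left(705552 - \frac{2213905}{3363648}\right) = 5208865 \cdot \frac{2373226359791}{3363648} = \frac{12361815722592747215}{3363648}$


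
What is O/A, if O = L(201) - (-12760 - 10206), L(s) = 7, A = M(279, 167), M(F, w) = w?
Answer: 22973/167 ≈ 137.56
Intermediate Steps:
A = 167
O = 22973 (O = 7 - (-12760 - 10206) = 7 - 1*(-22966) = 7 + 22966 = 22973)
O/A = 22973/167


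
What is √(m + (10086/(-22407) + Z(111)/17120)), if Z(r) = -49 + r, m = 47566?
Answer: √12151923317723943985/15983660 ≈ 218.10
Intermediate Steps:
√(m + (10086/(-22407) + Z(111)/17120)) = √(47566 + (10086/(-22407) + (-49 + 111)/17120)) = √(47566 + (10086*(-1/22407) + 62*(1/17120))) = √(47566 + (-3362/7469 + 31/8560)) = √(47566 - 28547181/63934640) = √(3041086539059/63934640) = √12151923317723943985/15983660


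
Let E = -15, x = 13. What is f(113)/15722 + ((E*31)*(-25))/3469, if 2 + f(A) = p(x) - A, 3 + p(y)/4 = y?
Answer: 182508075/54539618 ≈ 3.3463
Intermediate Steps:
p(y) = -12 + 4*y
f(A) = 38 - A (f(A) = -2 + ((-12 + 4*13) - A) = -2 + ((-12 + 52) - A) = -2 + (40 - A) = 38 - A)
f(113)/15722 + ((E*31)*(-25))/3469 = (38 - 1*113)/15722 + (-15*31*(-25))/3469 = (38 - 113)*(1/15722) - 465*(-25)*(1/3469) = -75*1/15722 + 11625*(1/3469) = -75/15722 + 11625/3469 = 182508075/54539618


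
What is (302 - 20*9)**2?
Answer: 14884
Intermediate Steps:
(302 - 20*9)**2 = (302 - 180)**2 = 122**2 = 14884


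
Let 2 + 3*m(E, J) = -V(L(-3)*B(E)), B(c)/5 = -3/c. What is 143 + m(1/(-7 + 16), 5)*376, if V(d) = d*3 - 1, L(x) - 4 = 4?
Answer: 1218293/3 ≈ 4.0610e+5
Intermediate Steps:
B(c) = -15/c (B(c) = 5*(-3/c) = -15/c)
L(x) = 8 (L(x) = 4 + 4 = 8)
V(d) = -1 + 3*d (V(d) = 3*d - 1 = -1 + 3*d)
m(E, J) = -1/3 + 120/E (m(E, J) = -2/3 + (-(-1 + 3*(8*(-15/E))))/3 = -2/3 + (-(-1 + 3*(-120/E)))/3 = -2/3 + (-(-1 - 360/E))/3 = -2/3 + (1 + 360/E)/3 = -2/3 + (1/3 + 120/E) = -1/3 + 120/E)
143 + m(1/(-7 + 16), 5)*376 = 143 + ((360 - 1/(-7 + 16))/(3*(1/(-7 + 16))))*376 = 143 + ((360 - 1/9)/(3*(1/9)))*376 = 143 + ((360 - 1*1/9)/(3*(1/9)))*376 = 143 + ((1/3)*9*(360 - 1/9))*376 = 143 + ((1/3)*9*(3239/9))*376 = 143 + (3239/3)*376 = 143 + 1217864/3 = 1218293/3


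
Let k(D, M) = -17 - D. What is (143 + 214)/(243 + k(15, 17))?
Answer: 357/211 ≈ 1.6919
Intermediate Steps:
(143 + 214)/(243 + k(15, 17)) = (143 + 214)/(243 + (-17 - 1*15)) = 357/(243 + (-17 - 15)) = 357/(243 - 32) = 357/211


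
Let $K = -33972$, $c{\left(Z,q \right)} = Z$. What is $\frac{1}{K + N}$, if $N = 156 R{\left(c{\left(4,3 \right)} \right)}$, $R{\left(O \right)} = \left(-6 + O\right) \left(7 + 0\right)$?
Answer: $- \frac{1}{36156} \approx -2.7658 \cdot 10^{-5}$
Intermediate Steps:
$R{\left(O \right)} = -42 + 7 O$ ($R{\left(O \right)} = \left(-6 + O\right) 7 = -42 + 7 O$)
$N = -2184$ ($N = 156 \left(-42 + 7 \cdot 4\right) = 156 \left(-42 + 28\right) = 156 \left(-14\right) = -2184$)
$\frac{1}{K + N} = \frac{1}{-33972 - 2184} = \frac{1}{-36156} = - \frac{1}{36156}$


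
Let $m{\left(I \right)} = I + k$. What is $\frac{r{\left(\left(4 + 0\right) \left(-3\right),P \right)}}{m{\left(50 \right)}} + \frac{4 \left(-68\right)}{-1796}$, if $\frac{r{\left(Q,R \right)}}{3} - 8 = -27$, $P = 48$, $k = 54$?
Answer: $- \frac{18521}{46696} \approx -0.39663$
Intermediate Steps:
$r{\left(Q,R \right)} = -57$ ($r{\left(Q,R \right)} = 24 + 3 \left(-27\right) = 24 - 81 = -57$)
$m{\left(I \right)} = 54 + I$ ($m{\left(I \right)} = I + 54 = 54 + I$)
$\frac{r{\left(\left(4 + 0\right) \left(-3\right),P \right)}}{m{\left(50 \right)}} + \frac{4 \left(-68\right)}{-1796} = - \frac{57}{54 + 50} + \frac{4 \left(-68\right)}{-1796} = - \frac{57}{104} - - \frac{68}{449} = \left(-57\right) \frac{1}{104} + \frac{68}{449} = - \frac{57}{104} + \frac{68}{449} = - \frac{18521}{46696}$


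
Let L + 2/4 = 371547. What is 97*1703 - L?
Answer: -412711/2 ≈ -2.0636e+5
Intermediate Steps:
L = 743093/2 (L = -½ + 371547 = 743093/2 ≈ 3.7155e+5)
97*1703 - L = 97*1703 - 1*743093/2 = 165191 - 743093/2 = -412711/2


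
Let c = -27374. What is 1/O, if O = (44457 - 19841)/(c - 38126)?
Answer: -16375/6154 ≈ -2.6609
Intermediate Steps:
O = -6154/16375 (O = (44457 - 19841)/(-27374 - 38126) = 24616/(-65500) = 24616*(-1/65500) = -6154/16375 ≈ -0.37582)
1/O = 1/(-6154/16375) = -16375/6154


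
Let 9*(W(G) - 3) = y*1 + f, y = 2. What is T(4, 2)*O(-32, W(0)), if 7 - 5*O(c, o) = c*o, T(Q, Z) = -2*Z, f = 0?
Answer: -3964/45 ≈ -88.089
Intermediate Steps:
W(G) = 29/9 (W(G) = 3 + (2*1 + 0)/9 = 3 + (2 + 0)/9 = 3 + (⅑)*2 = 3 + 2/9 = 29/9)
O(c, o) = 7/5 - c*o/5
T(4, 2)*O(-32, W(0)) = (-2*2)*(7/5 - ⅕*(-32)*29/9) = -4*(7/5 + 928/45) = -4*991/45 = -3964/45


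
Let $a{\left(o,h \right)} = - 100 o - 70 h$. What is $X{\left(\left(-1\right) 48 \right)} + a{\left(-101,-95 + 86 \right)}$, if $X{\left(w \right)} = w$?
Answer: $10682$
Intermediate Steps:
$X{\left(\left(-1\right) 48 \right)} + a{\left(-101,-95 + 86 \right)} = \left(-1\right) 48 - \left(-10100 + 70 \left(-95 + 86\right)\right) = -48 + \left(10100 - -630\right) = -48 + \left(10100 + 630\right) = -48 + 10730 = 10682$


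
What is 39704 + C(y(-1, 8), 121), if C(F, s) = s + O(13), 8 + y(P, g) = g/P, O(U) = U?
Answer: 39838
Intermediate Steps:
y(P, g) = -8 + g/P
C(F, s) = 13 + s (C(F, s) = s + 13 = 13 + s)
39704 + C(y(-1, 8), 121) = 39704 + (13 + 121) = 39704 + 134 = 39838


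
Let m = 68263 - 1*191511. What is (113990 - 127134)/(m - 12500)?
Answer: 3286/33937 ≈ 0.096826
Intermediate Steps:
m = -123248 (m = 68263 - 191511 = -123248)
(113990 - 127134)/(m - 12500) = (113990 - 127134)/(-123248 - 12500) = -13144/(-135748) = -13144*(-1/135748) = 3286/33937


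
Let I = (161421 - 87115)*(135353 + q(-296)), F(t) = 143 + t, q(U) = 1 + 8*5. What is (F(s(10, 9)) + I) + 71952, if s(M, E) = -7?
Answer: 10060658652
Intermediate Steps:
q(U) = 41 (q(U) = 1 + 40 = 41)
I = 10060586564 (I = (161421 - 87115)*(135353 + 41) = 74306*135394 = 10060586564)
(F(s(10, 9)) + I) + 71952 = ((143 - 7) + 10060586564) + 71952 = (136 + 10060586564) + 71952 = 10060586700 + 71952 = 10060658652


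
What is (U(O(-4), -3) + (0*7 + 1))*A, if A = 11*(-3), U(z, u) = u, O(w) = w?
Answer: 66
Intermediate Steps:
A = -33
(U(O(-4), -3) + (0*7 + 1))*A = (-3 + (0*7 + 1))*(-33) = (-3 + (0 + 1))*(-33) = (-3 + 1)*(-33) = -2*(-33) = 66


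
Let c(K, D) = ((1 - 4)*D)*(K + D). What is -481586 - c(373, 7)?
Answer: -473606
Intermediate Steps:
c(K, D) = -3*D*(D + K) (c(K, D) = (-3*D)*(D + K) = -3*D*(D + K))
-481586 - c(373, 7) = -481586 - (-3)*7*(7 + 373) = -481586 - (-3)*7*380 = -481586 - 1*(-7980) = -481586 + 7980 = -473606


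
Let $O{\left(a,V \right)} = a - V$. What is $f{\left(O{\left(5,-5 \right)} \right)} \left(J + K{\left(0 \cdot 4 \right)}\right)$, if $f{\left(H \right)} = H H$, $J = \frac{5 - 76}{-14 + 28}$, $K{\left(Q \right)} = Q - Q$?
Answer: $- \frac{3550}{7} \approx -507.14$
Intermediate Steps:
$K{\left(Q \right)} = 0$
$J = - \frac{71}{14} \approx -5.0714$
$f{\left(H \right)} = H^{2}$
$f{\left(O{\left(5,-5 \right)} \right)} \left(J + K{\left(0 \cdot 4 \right)}\right) = \left(5 - -5\right)^{2} \left(- \frac{71}{14} + 0\right) = \left(5 + 5\right)^{2} \left(- \frac{71}{14}\right) = 10^{2} \left(- \frac{71}{14}\right) = 100 \left(- \frac{71}{14}\right) = - \frac{3550}{7}$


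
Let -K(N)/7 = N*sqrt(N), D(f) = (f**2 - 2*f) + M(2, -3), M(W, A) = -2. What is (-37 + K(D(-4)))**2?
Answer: 523121 + 11396*sqrt(22) ≈ 5.7657e+5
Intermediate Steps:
D(f) = -2 + f**2 - 2*f (D(f) = (f**2 - 2*f) - 2 = -2 + f**2 - 2*f)
K(N) = -7*N**(3/2) (K(N) = -7*N*sqrt(N) = -7*N**(3/2))
(-37 + K(D(-4)))**2 = (-37 - 7*(-2 + (-4)**2 - 2*(-4))**(3/2))**2 = (-37 - 7*(-2 + 16 + 8)**(3/2))**2 = (-37 - 154*sqrt(22))**2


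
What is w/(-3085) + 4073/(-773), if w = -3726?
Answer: -9685007/2384705 ≈ -4.0613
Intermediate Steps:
w/(-3085) + 4073/(-773) = -3726/(-3085) + 4073/(-773) = -3726*(-1/3085) + 4073*(-1/773) = 3726/3085 - 4073/773 = -9685007/2384705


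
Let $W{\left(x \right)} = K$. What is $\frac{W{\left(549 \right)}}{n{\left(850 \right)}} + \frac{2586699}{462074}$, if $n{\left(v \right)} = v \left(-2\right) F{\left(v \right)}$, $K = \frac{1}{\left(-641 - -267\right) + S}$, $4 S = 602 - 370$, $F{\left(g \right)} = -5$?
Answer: $\frac{3473936525963}{620565382000} \approx 5.598$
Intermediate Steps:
$S = 58$ ($S = \frac{602 - 370}{4} = \frac{1}{4} \cdot 232 = 58$)
$K = - \frac{1}{316}$ ($K = \frac{1}{\left(-641 - -267\right) + 58} = \frac{1}{\left(-641 + 267\right) + 58} = \frac{1}{-374 + 58} = \frac{1}{-316} = - \frac{1}{316} \approx -0.0031646$)
$n{\left(v \right)} = 10 v$ ($n{\left(v \right)} = v \left(-2\right) \left(-5\right) = - 2 v \left(-5\right) = 10 v$)
$W{\left(x \right)} = - \frac{1}{316}$
$\frac{W{\left(549 \right)}}{n{\left(850 \right)}} + \frac{2586699}{462074} = - \frac{1}{316 \cdot 10 \cdot 850} + \frac{2586699}{462074} = - \frac{1}{316 \cdot 8500} + 2586699 \cdot \frac{1}{462074} = \left(- \frac{1}{316}\right) \frac{1}{8500} + \frac{2586699}{462074} = - \frac{1}{2686000} + \frac{2586699}{462074} = \frac{3473936525963}{620565382000}$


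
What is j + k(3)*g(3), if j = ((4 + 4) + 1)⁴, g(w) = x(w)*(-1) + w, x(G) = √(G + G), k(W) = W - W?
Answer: 6561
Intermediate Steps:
k(W) = 0
x(G) = √2*√G (x(G) = √(2*G) = √2*√G)
g(w) = w - √2*√w (g(w) = (√2*√w)*(-1) + w = -√2*√w + w = w - √2*√w)
j = 6561 (j = (8 + 1)⁴ = 9⁴ = 6561)
j + k(3)*g(3) = 6561 + 0*(3 - √2*√3) = 6561 + 0*(3 - √6) = 6561 + 0 = 6561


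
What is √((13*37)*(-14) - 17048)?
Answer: I*√23782 ≈ 154.21*I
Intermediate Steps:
√((13*37)*(-14) - 17048) = √(481*(-14) - 17048) = √(-6734 - 17048) = √(-23782) = I*√23782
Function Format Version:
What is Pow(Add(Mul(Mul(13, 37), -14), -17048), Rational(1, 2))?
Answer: Mul(I, Pow(23782, Rational(1, 2))) ≈ Mul(154.21, I)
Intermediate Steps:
Pow(Add(Mul(Mul(13, 37), -14), -17048), Rational(1, 2)) = Pow(Add(Mul(481, -14), -17048), Rational(1, 2)) = Pow(Add(-6734, -17048), Rational(1, 2)) = Pow(-23782, Rational(1, 2)) = Mul(I, Pow(23782, Rational(1, 2)))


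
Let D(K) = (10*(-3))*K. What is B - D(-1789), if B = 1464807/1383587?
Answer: -74255649483/1383587 ≈ -53669.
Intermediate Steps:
D(K) = -30*K
B = 1464807/1383587 (B = 1464807*(1/1383587) = 1464807/1383587 ≈ 1.0587)
B - D(-1789) = 1464807/1383587 - (-30)*(-1789) = 1464807/1383587 - 1*53670 = 1464807/1383587 - 53670 = -74255649483/1383587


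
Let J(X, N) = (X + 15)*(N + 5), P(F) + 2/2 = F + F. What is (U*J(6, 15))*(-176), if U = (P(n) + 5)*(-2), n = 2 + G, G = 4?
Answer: 2365440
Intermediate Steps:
n = 6 (n = 2 + 4 = 6)
P(F) = -1 + 2*F (P(F) = -1 + (F + F) = -1 + 2*F)
J(X, N) = (5 + N)*(15 + X) (J(X, N) = (15 + X)*(5 + N) = (5 + N)*(15 + X))
U = -32 (U = ((-1 + 2*6) + 5)*(-2) = ((-1 + 12) + 5)*(-2) = (11 + 5)*(-2) = 16*(-2) = -32)
(U*J(6, 15))*(-176) = -32*(75 + 5*6 + 15*15 + 15*6)*(-176) = -32*(75 + 30 + 225 + 90)*(-176) = -32*420*(-176) = -13440*(-176) = 2365440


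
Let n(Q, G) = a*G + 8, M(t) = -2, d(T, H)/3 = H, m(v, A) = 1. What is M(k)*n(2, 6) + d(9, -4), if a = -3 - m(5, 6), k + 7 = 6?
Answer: 20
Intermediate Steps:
k = -1 (k = -7 + 6 = -1)
d(T, H) = 3*H
a = -4 (a = -3 - 1*1 = -3 - 1 = -4)
n(Q, G) = 8 - 4*G (n(Q, G) = -4*G + 8 = 8 - 4*G)
M(k)*n(2, 6) + d(9, -4) = -2*(8 - 4*6) + 3*(-4) = -2*(8 - 24) - 12 = -2*(-16) - 12 = 32 - 12 = 20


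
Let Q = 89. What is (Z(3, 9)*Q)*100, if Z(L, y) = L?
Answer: 26700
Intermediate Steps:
(Z(3, 9)*Q)*100 = (3*89)*100 = 267*100 = 26700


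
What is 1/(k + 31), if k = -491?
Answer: -1/460 ≈ -0.0021739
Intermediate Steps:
1/(k + 31) = 1/(-491 + 31) = 1/(-460) = -1/460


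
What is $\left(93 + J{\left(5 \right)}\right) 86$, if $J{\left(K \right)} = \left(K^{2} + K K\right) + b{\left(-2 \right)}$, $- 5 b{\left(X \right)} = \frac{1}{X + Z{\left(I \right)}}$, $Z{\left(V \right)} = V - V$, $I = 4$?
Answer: $\frac{61533}{5} \approx 12307.0$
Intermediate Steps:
$Z{\left(V \right)} = 0$
$b{\left(X \right)} = - \frac{1}{5 X}$ ($b{\left(X \right)} = - \frac{1}{5 \left(X + 0\right)} = - \frac{1}{5 X}$)
$J{\left(K \right)} = \frac{1}{10} + 2 K^{2}$ ($J{\left(K \right)} = \left(K^{2} + K K\right) - \frac{1}{5 \left(-2\right)} = \left(K^{2} + K^{2}\right) - - \frac{1}{10} = 2 K^{2} + \frac{1}{10} = \frac{1}{10} + 2 K^{2}$)
$\left(93 + J{\left(5 \right)}\right) 86 = \left(93 + \left(\frac{1}{10} + 2 \cdot 5^{2}\right)\right) 86 = \left(93 + \left(\frac{1}{10} + 2 \cdot 25\right)\right) 86 = \left(93 + \left(\frac{1}{10} + 50\right)\right) 86 = \left(93 + \frac{501}{10}\right) 86 = \frac{1431}{10} \cdot 86 = \frac{61533}{5}$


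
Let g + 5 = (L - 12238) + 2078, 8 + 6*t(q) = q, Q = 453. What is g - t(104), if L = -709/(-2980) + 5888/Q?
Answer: -13725871723/1349940 ≈ -10168.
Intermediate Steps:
t(q) = -4/3 + q/6
L = 17867417/1349940 (L = -709/(-2980) + 5888/453 = -709*(-1/2980) + 5888*(1/453) = 709/2980 + 5888/453 = 17867417/1349940 ≈ 13.236)
g = -13704272683/1349940 (g = -5 + ((17867417/1349940 - 12238) + 2078) = -5 + (-16502698303/1349940 + 2078) = -5 - 13697522983/1349940 = -13704272683/1349940 ≈ -10152.)
g - t(104) = -13704272683/1349940 - (-4/3 + (⅙)*104) = -13704272683/1349940 - (-4/3 + 52/3) = -13704272683/1349940 - 1*16 = -13704272683/1349940 - 16 = -13725871723/1349940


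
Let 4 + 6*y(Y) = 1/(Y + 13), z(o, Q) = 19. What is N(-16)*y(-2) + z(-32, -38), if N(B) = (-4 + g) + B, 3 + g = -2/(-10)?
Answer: 1862/55 ≈ 33.855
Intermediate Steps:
g = -14/5 (g = -3 - 2/(-10) = -3 - 2*(-1/10) = -3 + 1/5 = -14/5 ≈ -2.8000)
y(Y) = -2/3 + 1/(6*(13 + Y)) (y(Y) = -2/3 + 1/(6*(Y + 13)) = -2/3 + 1/(6*(13 + Y)))
N(B) = -34/5 + B (N(B) = (-4 - 14/5) + B = -34/5 + B)
N(-16)*y(-2) + z(-32, -38) = (-34/5 - 16)*((-51 - 4*(-2))/(6*(13 - 2))) + 19 = -19*(-51 + 8)/(5*11) + 19 = -19*(-43)/(5*11) + 19 = -114/5*(-43/66) + 19 = 817/55 + 19 = 1862/55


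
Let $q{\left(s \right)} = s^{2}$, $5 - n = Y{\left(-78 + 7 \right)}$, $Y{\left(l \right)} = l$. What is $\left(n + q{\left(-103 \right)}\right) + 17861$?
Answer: $28546$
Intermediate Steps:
$n = 76$ ($n = 5 - \left(-78 + 7\right) = 5 - -71 = 5 + 71 = 76$)
$\left(n + q{\left(-103 \right)}\right) + 17861 = \left(76 + \left(-103\right)^{2}\right) + 17861 = \left(76 + 10609\right) + 17861 = 10685 + 17861 = 28546$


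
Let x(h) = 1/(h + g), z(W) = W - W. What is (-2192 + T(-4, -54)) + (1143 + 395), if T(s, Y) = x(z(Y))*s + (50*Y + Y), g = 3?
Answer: -10228/3 ≈ -3409.3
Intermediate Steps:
z(W) = 0
x(h) = 1/(3 + h) (x(h) = 1/(h + 3) = 1/(3 + h))
T(s, Y) = 51*Y + s/3 (T(s, Y) = s/(3 + 0) + (50*Y + Y) = s/3 + 51*Y = 51*Y + s/3)
(-2192 + T(-4, -54)) + (1143 + 395) = (-2192 + (51*(-54) + (1/3)*(-4))) + (1143 + 395) = (-2192 + (-2754 - 4/3)) + 1538 = (-2192 - 8266/3) + 1538 = -14842/3 + 1538 = -10228/3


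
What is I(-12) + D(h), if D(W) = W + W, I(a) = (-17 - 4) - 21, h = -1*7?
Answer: -56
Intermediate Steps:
h = -7
I(a) = -42 (I(a) = -21 - 21 = -42)
D(W) = 2*W
I(-12) + D(h) = -42 + 2*(-7) = -42 - 14 = -56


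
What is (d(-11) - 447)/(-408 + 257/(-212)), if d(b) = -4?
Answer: 95612/86753 ≈ 1.1021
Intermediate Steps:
(d(-11) - 447)/(-408 + 257/(-212)) = (-4 - 447)/(-408 + 257/(-212)) = -451/(-408 + 257*(-1/212)) = -451/(-408 - 257/212) = -451/(-86753/212) = -451*(-212/86753) = 95612/86753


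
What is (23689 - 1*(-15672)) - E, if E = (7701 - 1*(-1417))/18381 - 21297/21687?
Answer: 5230206609586/132876249 ≈ 39362.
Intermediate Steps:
E = -64572697/132876249 (E = (7701 + 1417)*(1/18381) - 21297*1/21687 = 9118*(1/18381) - 7099/7229 = 9118/18381 - 7099/7229 = -64572697/132876249 ≈ -0.48596)
(23689 - 1*(-15672)) - E = (23689 - 1*(-15672)) - 1*(-64572697/132876249) = (23689 + 15672) + 64572697/132876249 = 39361 + 64572697/132876249 = 5230206609586/132876249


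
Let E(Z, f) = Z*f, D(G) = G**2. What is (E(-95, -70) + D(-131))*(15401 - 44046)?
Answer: -682066095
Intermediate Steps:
(E(-95, -70) + D(-131))*(15401 - 44046) = (-95*(-70) + (-131)**2)*(15401 - 44046) = (6650 + 17161)*(-28645) = 23811*(-28645) = -682066095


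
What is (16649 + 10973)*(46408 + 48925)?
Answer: 2633288126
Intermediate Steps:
(16649 + 10973)*(46408 + 48925) = 27622*95333 = 2633288126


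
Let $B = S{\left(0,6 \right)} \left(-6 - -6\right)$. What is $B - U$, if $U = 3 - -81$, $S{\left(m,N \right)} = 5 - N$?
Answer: $-84$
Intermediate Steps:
$B = 0$ ($B = \left(5 - 6\right) \left(-6 - -6\right) = \left(5 - 6\right) \left(-6 + 6\right) = \left(-1\right) 0 = 0$)
$U = 84$ ($U = 3 + 81 = 84$)
$B - U = 0 - 84 = -84$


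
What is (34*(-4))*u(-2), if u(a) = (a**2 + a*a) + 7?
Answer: -2040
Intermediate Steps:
u(a) = 7 + 2*a**2 (u(a) = (a**2 + a**2) + 7 = 2*a**2 + 7 = 7 + 2*a**2)
(34*(-4))*u(-2) = (34*(-4))*(7 + 2*(-2)**2) = -136*(7 + 2*4) = -136*(7 + 8) = -136*15 = -2040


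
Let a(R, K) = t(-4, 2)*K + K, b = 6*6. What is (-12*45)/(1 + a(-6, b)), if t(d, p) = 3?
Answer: -108/29 ≈ -3.7241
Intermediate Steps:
b = 36
a(R, K) = 4*K (a(R, K) = 3*K + K = 4*K)
(-12*45)/(1 + a(-6, b)) = (-12*45)/(1 + 4*36) = -540/(1 + 144) = -540/145 = -540*1/145 = -108/29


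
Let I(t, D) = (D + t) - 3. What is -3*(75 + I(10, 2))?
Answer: -252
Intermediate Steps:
I(t, D) = -3 + D + t
-3*(75 + I(10, 2)) = -3*(75 + (-3 + 2 + 10)) = -3*(75 + 9) = -3*84 = -252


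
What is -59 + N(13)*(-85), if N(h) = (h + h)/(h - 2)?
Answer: -2859/11 ≈ -259.91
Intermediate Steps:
N(h) = 2*h/(-2 + h) (N(h) = (2*h)/(-2 + h) = 2*h/(-2 + h))
-59 + N(13)*(-85) = -59 + (2*13/(-2 + 13))*(-85) = -59 + (2*13/11)*(-85) = -59 + (2*13*(1/11))*(-85) = -59 + (26/11)*(-85) = -59 - 2210/11 = -2859/11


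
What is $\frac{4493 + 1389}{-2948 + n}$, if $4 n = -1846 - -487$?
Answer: $- \frac{23528}{13151} \approx -1.7891$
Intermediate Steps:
$n = - \frac{1359}{4}$ ($n = \frac{-1846 - -487}{4} = \frac{-1846 + 487}{4} = \frac{1}{4} \left(-1359\right) = - \frac{1359}{4} \approx -339.75$)
$\frac{4493 + 1389}{-2948 + n} = \frac{4493 + 1389}{-2948 - \frac{1359}{4}} = \frac{5882}{- \frac{13151}{4}} = 5882 \left(- \frac{4}{13151}\right) = - \frac{23528}{13151}$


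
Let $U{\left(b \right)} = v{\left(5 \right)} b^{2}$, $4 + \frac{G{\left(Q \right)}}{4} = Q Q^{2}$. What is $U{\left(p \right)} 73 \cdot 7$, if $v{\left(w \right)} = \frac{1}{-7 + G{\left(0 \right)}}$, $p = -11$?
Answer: $- \frac{61831}{23} \approx -2688.3$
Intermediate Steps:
$G{\left(Q \right)} = -16 + 4 Q^{3}$ ($G{\left(Q \right)} = -16 + 4 Q Q^{2} = -16 + 4 Q^{3}$)
$v{\left(w \right)} = - \frac{1}{23}$ ($v{\left(w \right)} = \frac{1}{-7 - \left(16 - 4 \cdot 0^{3}\right)} = \frac{1}{-7 + \left(-16 + 4 \cdot 0\right)} = \frac{1}{-7 + \left(-16 + 0\right)} = \frac{1}{-7 - 16} = \frac{1}{-23} = - \frac{1}{23}$)
$U{\left(b \right)} = - \frac{b^{2}}{23}$
$U{\left(p \right)} 73 \cdot 7 = - \frac{\left(-11\right)^{2}}{23} \cdot 73 \cdot 7 = \left(- \frac{1}{23}\right) 121 \cdot 511 = \left(- \frac{121}{23}\right) 511 = - \frac{61831}{23}$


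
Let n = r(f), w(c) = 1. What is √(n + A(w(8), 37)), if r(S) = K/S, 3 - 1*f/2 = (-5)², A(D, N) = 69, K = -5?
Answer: √33451/22 ≈ 8.3135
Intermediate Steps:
f = -44 (f = 6 - 2*(-5)² = 6 - 2*25 = 6 - 50 = -44)
r(S) = -5/S
n = 5/44 (n = -5/(-44) = -5*(-1/44) = 5/44 ≈ 0.11364)
√(n + A(w(8), 37)) = √(5/44 + 69) = √(3041/44) = √33451/22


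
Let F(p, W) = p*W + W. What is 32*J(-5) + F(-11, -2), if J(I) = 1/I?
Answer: 68/5 ≈ 13.600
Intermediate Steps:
F(p, W) = W + W*p (F(p, W) = W*p + W = W + W*p)
32*J(-5) + F(-11, -2) = 32/(-5) - 2*(1 - 11) = 32*(-⅕) - 2*(-10) = -32/5 + 20 = 68/5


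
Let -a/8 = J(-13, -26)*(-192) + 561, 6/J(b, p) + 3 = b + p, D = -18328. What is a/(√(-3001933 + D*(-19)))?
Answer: 10984*I*√2653701/6191969 ≈ 2.8897*I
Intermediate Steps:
J(b, p) = 6/(-3 + b + p) (J(b, p) = 6/(-3 + (b + p)) = 6/(-3 + b + p))
a = -32952/7 (a = -8*((6/(-3 - 13 - 26))*(-192) + 561) = -8*((6/(-42))*(-192) + 561) = -8*((6*(-1/42))*(-192) + 561) = -8*(-⅐*(-192) + 561) = -8*(192/7 + 561) = -8*4119/7 = -32952/7 ≈ -4707.4)
a/(√(-3001933 + D*(-19))) = -32952/(7*√(-3001933 - 18328*(-19))) = -32952/(7*√(-3001933 + 348232)) = -32952*(-I*√2653701/2653701)/7 = -(-10984)*I*√2653701/6191969 = 10984*I*√2653701/6191969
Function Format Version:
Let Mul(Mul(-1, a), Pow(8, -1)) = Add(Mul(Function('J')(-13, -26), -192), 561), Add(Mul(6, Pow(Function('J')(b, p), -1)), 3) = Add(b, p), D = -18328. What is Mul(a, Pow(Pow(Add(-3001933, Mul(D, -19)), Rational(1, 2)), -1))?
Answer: Mul(Rational(10984, 6191969), I, Pow(2653701, Rational(1, 2))) ≈ Mul(2.8897, I)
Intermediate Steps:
Function('J')(b, p) = Mul(6, Pow(Add(-3, b, p), -1)) (Function('J')(b, p) = Mul(6, Pow(Add(-3, Add(b, p)), -1)) = Mul(6, Pow(Add(-3, b, p), -1)))
a = Rational(-32952, 7) (a = Mul(-8, Add(Mul(Mul(6, Pow(Add(-3, -13, -26), -1)), -192), 561)) = Mul(-8, Add(Mul(Mul(6, Pow(-42, -1)), -192), 561)) = Mul(-8, Add(Mul(Mul(6, Rational(-1, 42)), -192), 561)) = Mul(-8, Add(Mul(Rational(-1, 7), -192), 561)) = Mul(-8, Add(Rational(192, 7), 561)) = Mul(-8, Rational(4119, 7)) = Rational(-32952, 7) ≈ -4707.4)
Mul(a, Pow(Pow(Add(-3001933, Mul(D, -19)), Rational(1, 2)), -1)) = Mul(Rational(-32952, 7), Pow(Pow(Add(-3001933, Mul(-18328, -19)), Rational(1, 2)), -1)) = Mul(Rational(-32952, 7), Pow(Pow(Add(-3001933, 348232), Rational(1, 2)), -1)) = Mul(Rational(-32952, 7), Pow(Pow(-2653701, Rational(1, 2)), -1)) = Mul(Rational(-32952, 7), Pow(Mul(I, Pow(2653701, Rational(1, 2))), -1)) = Mul(Rational(-32952, 7), Mul(Rational(-1, 2653701), I, Pow(2653701, Rational(1, 2)))) = Mul(Rational(10984, 6191969), I, Pow(2653701, Rational(1, 2)))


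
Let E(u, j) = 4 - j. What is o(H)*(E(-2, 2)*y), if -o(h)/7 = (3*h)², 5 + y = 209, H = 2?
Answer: -102816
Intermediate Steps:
y = 204 (y = -5 + 209 = 204)
o(h) = -63*h² (o(h) = -7*9*h² = -63*h²)
o(H)*(E(-2, 2)*y) = (-63*2²)*((4 - 1*2)*204) = (-63*4)*((4 - 2)*204) = -504*204 = -252*408 = -102816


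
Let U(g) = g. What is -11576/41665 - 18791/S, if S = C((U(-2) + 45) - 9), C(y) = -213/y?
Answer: 26617052822/8874645 ≈ 2999.2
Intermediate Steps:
S = -213/34 (S = -213/((-2 + 45) - 9) = -213/(43 - 9) = -213/34 ≈ -6.2647)
-11576/41665 - 18791/S = -11576/41665 - 18791/(-213/34) = -11576*1/41665 - 18791*(-34/213) = -11576/41665 + 638894/213 = 26617052822/8874645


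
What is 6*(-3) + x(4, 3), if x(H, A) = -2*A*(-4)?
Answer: 6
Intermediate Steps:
x(H, A) = 8*A
6*(-3) + x(4, 3) = 6*(-3) + 8*3 = -18 + 24 = 6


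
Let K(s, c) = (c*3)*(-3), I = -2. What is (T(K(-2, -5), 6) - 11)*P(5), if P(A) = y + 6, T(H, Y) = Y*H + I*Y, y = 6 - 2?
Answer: 2470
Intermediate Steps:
y = 4
K(s, c) = -9*c (K(s, c) = (3*c)*(-3) = -9*c)
T(H, Y) = -2*Y + H*Y (T(H, Y) = Y*H - 2*Y = H*Y - 2*Y = -2*Y + H*Y)
P(A) = 10 (P(A) = 4 + 6 = 10)
(T(K(-2, -5), 6) - 11)*P(5) = (6*(-2 - 9*(-5)) - 11)*10 = (6*(-2 + 45) - 11)*10 = (6*43 - 11)*10 = (258 - 11)*10 = 247*10 = 2470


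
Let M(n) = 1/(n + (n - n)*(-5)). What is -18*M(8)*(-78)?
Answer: 351/2 ≈ 175.50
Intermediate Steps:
M(n) = 1/n (M(n) = 1/(n + 0*(-5)) = 1/(n + 0) = 1/n)
-18*M(8)*(-78) = -18/8*(-78) = -18*⅛*(-78) = -9/4*(-78) = 351/2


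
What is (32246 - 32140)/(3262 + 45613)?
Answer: 106/48875 ≈ 0.0021688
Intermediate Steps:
(32246 - 32140)/(3262 + 45613) = 106/48875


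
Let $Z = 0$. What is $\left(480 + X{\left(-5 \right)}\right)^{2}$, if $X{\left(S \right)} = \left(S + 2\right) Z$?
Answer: $230400$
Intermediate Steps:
$X{\left(S \right)} = 0$ ($X{\left(S \right)} = \left(S + 2\right) 0 = \left(2 + S\right) 0 = 0$)
$\left(480 + X{\left(-5 \right)}\right)^{2} = \left(480 + 0\right)^{2} = 480^{2} = 230400$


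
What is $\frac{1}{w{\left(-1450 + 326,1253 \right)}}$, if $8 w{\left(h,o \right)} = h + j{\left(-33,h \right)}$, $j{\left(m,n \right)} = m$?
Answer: $- \frac{8}{1157} \approx -0.0069144$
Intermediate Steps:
$w{\left(h,o \right)} = - \frac{33}{8} + \frac{h}{8}$ ($w{\left(h,o \right)} = \frac{h - 33}{8} = \frac{-33 + h}{8} = - \frac{33}{8} + \frac{h}{8}$)
$\frac{1}{w{\left(-1450 + 326,1253 \right)}} = \frac{1}{- \frac{33}{8} + \frac{-1450 + 326}{8}} = \frac{1}{- \frac{33}{8} + \frac{1}{8} \left(-1124\right)} = \frac{1}{- \frac{33}{8} - \frac{281}{2}} = \frac{1}{- \frac{1157}{8}} = - \frac{8}{1157}$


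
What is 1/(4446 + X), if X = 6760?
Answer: 1/11206 ≈ 8.9238e-5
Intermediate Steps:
1/(4446 + X) = 1/(4446 + 6760) = 1/11206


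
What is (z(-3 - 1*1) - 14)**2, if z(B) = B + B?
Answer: 484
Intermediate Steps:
z(B) = 2*B
(z(-3 - 1*1) - 14)**2 = (2*(-3 - 1*1) - 14)**2 = (2*(-3 - 1) - 14)**2 = (2*(-4) - 14)**2 = (-8 - 14)**2 = (-22)**2 = 484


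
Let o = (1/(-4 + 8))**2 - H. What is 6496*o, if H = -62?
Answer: 403158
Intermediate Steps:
o = 993/16 (o = (1/(-4 + 8))**2 - 1*(-62) = (1/4)**2 + 62 = 1/16 + 62 = 993/16 ≈ 62.063)
6496*o = 6496*(993/16) = 403158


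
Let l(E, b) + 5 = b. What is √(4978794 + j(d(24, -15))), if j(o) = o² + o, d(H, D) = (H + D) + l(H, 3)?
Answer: 5*√199154 ≈ 2231.3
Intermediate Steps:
l(E, b) = -5 + b
d(H, D) = -2 + D + H (d(H, D) = (H + D) + (-5 + 3) = (D + H) - 2 = -2 + D + H)
j(o) = o + o²
√(4978794 + j(d(24, -15))) = √(4978794 + (-2 - 15 + 24)*(1 + (-2 - 15 + 24))) = √(4978794 + 7*(1 + 7)) = √(4978794 + 7*8) = √(4978794 + 56) = √4978850 = 5*√199154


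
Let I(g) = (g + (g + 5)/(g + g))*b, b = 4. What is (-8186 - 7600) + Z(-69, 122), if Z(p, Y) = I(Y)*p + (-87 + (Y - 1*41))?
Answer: -3026067/61 ≈ -49608.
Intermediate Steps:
I(g) = 4*g + 2*(5 + g)/g (I(g) = (g + (g + 5)/(g + g))*4 = (g + (5 + g)/((2*g)))*4 = (g + (5 + g)*(1/(2*g)))*4 = (g + (5 + g)/(2*g))*4 = 4*g + 2*(5 + g)/g)
Z(p, Y) = -128 + Y + p*(2 + 4*Y + 10/Y) (Z(p, Y) = (2 + 4*Y + 10/Y)*p + (-87 + (Y - 1*41)) = p*(2 + 4*Y + 10/Y) + (-87 + (Y - 41)) = p*(2 + 4*Y + 10/Y) + (-87 + (-41 + Y)) = p*(2 + 4*Y + 10/Y) + (-128 + Y) = -128 + Y + p*(2 + 4*Y + 10/Y))
(-8186 - 7600) + Z(-69, 122) = (-8186 - 7600) + (-128 + 122 + 2*(-69) + 4*122*(-69) + 10*(-69)/122) = -15786 + (-128 + 122 - 138 - 33672 + 10*(-69)*(1/122)) = -15786 + (-128 + 122 - 138 - 33672 - 345/61) = -15786 - 2063121/61 = -3026067/61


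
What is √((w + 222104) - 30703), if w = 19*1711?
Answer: √223910 ≈ 473.19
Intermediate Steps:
w = 32509
√((w + 222104) - 30703) = √((32509 + 222104) - 30703) = √(254613 - 30703) = √223910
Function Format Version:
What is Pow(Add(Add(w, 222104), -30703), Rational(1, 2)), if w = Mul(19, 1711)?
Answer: Pow(223910, Rational(1, 2)) ≈ 473.19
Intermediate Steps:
w = 32509
Pow(Add(Add(w, 222104), -30703), Rational(1, 2)) = Pow(Add(Add(32509, 222104), -30703), Rational(1, 2)) = Pow(Add(254613, -30703), Rational(1, 2)) = Pow(223910, Rational(1, 2))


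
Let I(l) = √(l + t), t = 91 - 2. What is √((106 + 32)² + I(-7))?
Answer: √(19044 + √82) ≈ 138.03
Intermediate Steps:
t = 89
I(l) = √(89 + l) (I(l) = √(l + 89) = √(89 + l))
√((106 + 32)² + I(-7)) = √((106 + 32)² + √(89 - 7)) = √(138² + √82) = √(19044 + √82)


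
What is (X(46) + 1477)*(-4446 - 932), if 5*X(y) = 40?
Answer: -7986330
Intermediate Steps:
X(y) = 8 (X(y) = (⅕)*40 = 8)
(X(46) + 1477)*(-4446 - 932) = (8 + 1477)*(-4446 - 932) = 1485*(-5378) = -7986330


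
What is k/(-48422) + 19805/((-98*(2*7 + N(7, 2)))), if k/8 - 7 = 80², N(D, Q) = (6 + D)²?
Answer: -939111407/434200074 ≈ -2.1629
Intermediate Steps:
k = 51256 (k = 56 + 8*80² = 56 + 8*6400 = 56 + 51200 = 51256)
k/(-48422) + 19805/((-98*(2*7 + N(7, 2)))) = 51256/(-48422) + 19805/((-98*(2*7 + (6 + 7)²))) = 51256*(-1/48422) + 19805/((-98*(14 + 13²))) = -25628/24211 + 19805/((-98*(14 + 169))) = -25628/24211 + 19805/((-98*183)) = -25628/24211 + 19805/(-17934) = -25628/24211 + 19805*(-1/17934) = -25628/24211 - 19805/17934 = -939111407/434200074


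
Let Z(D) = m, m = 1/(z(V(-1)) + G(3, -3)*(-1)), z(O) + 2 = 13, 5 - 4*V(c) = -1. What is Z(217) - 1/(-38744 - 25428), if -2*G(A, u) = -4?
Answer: 64181/577548 ≈ 0.11113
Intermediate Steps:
G(A, u) = 2 (G(A, u) = -½*(-4) = 2)
V(c) = 3/2 (V(c) = 5/4 - ¼*(-1) = 5/4 + ¼ = 3/2)
z(O) = 11 (z(O) = -2 + 13 = 11)
m = ⅑ (m = 1/(11 + 2*(-1)) = 1/(11 - 2) = 1/9 = ⅑ ≈ 0.11111)
Z(D) = ⅑
Z(217) - 1/(-38744 - 25428) = ⅑ - 1/(-38744 - 25428) = ⅑ - 1/(-64172) = ⅑ - 1*(-1/64172) = ⅑ + 1/64172 = 64181/577548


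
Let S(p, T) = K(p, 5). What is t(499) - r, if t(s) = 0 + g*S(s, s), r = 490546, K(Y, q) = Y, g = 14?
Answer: -483560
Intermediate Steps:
S(p, T) = p
t(s) = 14*s (t(s) = 0 + 14*s = 14*s)
t(499) - r = 14*499 - 1*490546 = 6986 - 490546 = -483560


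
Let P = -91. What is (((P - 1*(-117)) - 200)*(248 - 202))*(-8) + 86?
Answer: 64118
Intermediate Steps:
(((P - 1*(-117)) - 200)*(248 - 202))*(-8) + 86 = (((-91 - 1*(-117)) - 200)*(248 - 202))*(-8) + 86 = (((-91 + 117) - 200)*46)*(-8) + 86 = ((26 - 200)*46)*(-8) + 86 = -174*46*(-8) + 86 = -8004*(-8) + 86 = 64032 + 86 = 64118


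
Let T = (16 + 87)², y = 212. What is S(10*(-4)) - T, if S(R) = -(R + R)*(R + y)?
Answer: 3151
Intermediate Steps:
S(R) = -2*R*(212 + R) (S(R) = -(R + R)*(R + 212) = -2*R*(212 + R))
T = 10609 (T = 103² = 10609)
S(10*(-4)) - T = -2*10*(-4)*(212 + 10*(-4)) - 1*10609 = -2*(-40)*(212 - 40) - 10609 = -2*(-40)*172 - 10609 = 13760 - 10609 = 3151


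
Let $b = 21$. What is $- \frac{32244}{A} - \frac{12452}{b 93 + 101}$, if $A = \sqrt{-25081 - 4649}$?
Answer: $- \frac{6226}{1027} + \frac{5374 i \sqrt{29730}}{4955} \approx -6.0623 + 187.0 i$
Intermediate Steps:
$A = i \sqrt{29730}$ ($A = \sqrt{-29730} = i \sqrt{29730} \approx 172.42 i$)
$- \frac{32244}{A} - \frac{12452}{b 93 + 101} = - \frac{32244}{i \sqrt{29730}} - \frac{12452}{21 \cdot 93 + 101} = - 32244 \left(- \frac{i \sqrt{29730}}{29730}\right) - \frac{12452}{1953 + 101} = \frac{5374 i \sqrt{29730}}{4955} - \frac{12452}{2054} = \frac{5374 i \sqrt{29730}}{4955} - \frac{6226}{1027} = - \frac{6226}{1027} + \frac{5374 i \sqrt{29730}}{4955}$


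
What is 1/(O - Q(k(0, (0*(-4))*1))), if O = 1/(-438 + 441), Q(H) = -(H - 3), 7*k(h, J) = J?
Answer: -3/8 ≈ -0.37500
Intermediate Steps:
k(h, J) = J/7
Q(H) = 3 - H (Q(H) = -(-3 + H) = 3 - H)
O = ⅓ (O = 1/3 = ⅓ ≈ 0.33333)
1/(O - Q(k(0, (0*(-4))*1))) = 1/(⅓ - (3 - (0*(-4))*1/7)) = 1/(⅓ - (3 - 0*1/7)) = 1/(⅓ - (3 - 0/7)) = 1/(⅓ - (3 - 1*0)) = 1/(⅓ - (3 + 0)) = 1/(⅓ - 1*3) = 1/(⅓ - 3) = 1/(-8/3) = -3/8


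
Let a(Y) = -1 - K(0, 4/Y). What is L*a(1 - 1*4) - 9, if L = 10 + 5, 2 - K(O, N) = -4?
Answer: -114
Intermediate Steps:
K(O, N) = 6 (K(O, N) = 2 - 1*(-4) = 2 + 4 = 6)
a(Y) = -7 (a(Y) = -1 - 1*6 = -1 - 6 = -7)
L = 15
L*a(1 - 1*4) - 9 = 15*(-7) - 9 = -105 - 9 = -114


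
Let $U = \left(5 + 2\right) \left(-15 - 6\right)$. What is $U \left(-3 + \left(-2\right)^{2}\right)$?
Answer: $-147$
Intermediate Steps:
$U = -147$ ($U = 7 \left(-21\right) = -147$)
$U \left(-3 + \left(-2\right)^{2}\right) = - 147 \left(-3 + \left(-2\right)^{2}\right) = - 147 \left(-3 + 4\right) = \left(-147\right) 1 = -147$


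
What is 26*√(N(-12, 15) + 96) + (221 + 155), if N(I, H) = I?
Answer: 376 + 52*√21 ≈ 614.29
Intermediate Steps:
26*√(N(-12, 15) + 96) + (221 + 155) = 26*√(-12 + 96) + (221 + 155) = 26*√84 + 376 = 26*(2*√21) + 376 = 52*√21 + 376 = 376 + 52*√21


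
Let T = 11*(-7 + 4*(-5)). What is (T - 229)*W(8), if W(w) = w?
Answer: -4208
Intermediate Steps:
T = -297 (T = 11*(-7 - 20) = 11*(-27) = -297)
(T - 229)*W(8) = (-297 - 229)*8 = -526*8 = -4208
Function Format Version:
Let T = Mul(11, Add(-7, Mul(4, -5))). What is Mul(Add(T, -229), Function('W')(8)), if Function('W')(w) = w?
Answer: -4208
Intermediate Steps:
T = -297 (T = Mul(11, Add(-7, -20)) = Mul(11, -27) = -297)
Mul(Add(T, -229), Function('W')(8)) = Mul(Add(-297, -229), 8) = Mul(-526, 8) = -4208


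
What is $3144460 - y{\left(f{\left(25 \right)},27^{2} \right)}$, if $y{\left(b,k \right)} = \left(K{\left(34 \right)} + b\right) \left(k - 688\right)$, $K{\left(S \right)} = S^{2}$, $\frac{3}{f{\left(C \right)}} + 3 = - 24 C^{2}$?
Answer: $\frac{15488417105}{5001} \approx 3.0971 \cdot 10^{6}$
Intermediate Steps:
$f{\left(C \right)} = \frac{3}{-3 - 24 C^{2}}$
$y{\left(b,k \right)} = \left(-688 + k\right) \left(1156 + b\right)$ ($y{\left(b,k \right)} = \left(34^{2} + b\right) \left(k - 688\right) = \left(1156 + b\right) \left(-688 + k\right) = \left(-688 + k\right) \left(1156 + b\right)$)
$3144460 - y{\left(f{\left(25 \right)},27^{2} \right)} = 3144460 - \left(-795328 - 688 \left(- \frac{1}{1 + 8 \cdot 25^{2}}\right) + 1156 \cdot 27^{2} + - \frac{1}{1 + 8 \cdot 25^{2}} \cdot 27^{2}\right) = 3144460 - \left(-795328 - 688 \left(- \frac{1}{1 + 8 \cdot 625}\right) + 1156 \cdot 729 + - \frac{1}{1 + 8 \cdot 625} \cdot 729\right) = 3144460 - \left(-795328 - 688 \left(- \frac{1}{1 + 5000}\right) + 842724 + - \frac{1}{1 + 5000} \cdot 729\right) = 3144460 - \left(-795328 - 688 \left(- \frac{1}{5001}\right) + 842724 + - \frac{1}{5001} \cdot 729\right) = 3144460 - \left(-795328 - 688 \left(\left(-1\right) \frac{1}{5001}\right) + 842724 + \left(-1\right) \frac{1}{5001} \cdot 729\right) = 3144460 - \left(-795328 - - \frac{688}{5001} + 842724 - \frac{243}{1667}\right) = 3144460 - \left(-795328 + \frac{688}{5001} + 842724 - \frac{243}{1667}\right) = 3144460 - \frac{237027355}{5001} = \frac{15488417105}{5001}$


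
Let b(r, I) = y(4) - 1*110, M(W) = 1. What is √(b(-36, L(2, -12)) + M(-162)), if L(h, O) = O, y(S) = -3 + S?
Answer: 6*I*√3 ≈ 10.392*I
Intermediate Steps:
b(r, I) = -109 (b(r, I) = (-3 + 4) - 1*110 = 1 - 110 = -109)
√(b(-36, L(2, -12)) + M(-162)) = √(-109 + 1) = √(-108) = 6*I*√3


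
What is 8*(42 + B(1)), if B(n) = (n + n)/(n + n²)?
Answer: 344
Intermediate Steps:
B(n) = 2*n/(n + n²) (B(n) = (2*n)/(n + n²) = 2*n/(n + n²))
8*(42 + B(1)) = 8*(42 + 2/(1 + 1)) = 8*(42 + 2/2) = 8*(42 + 2*(½)) = 8*(42 + 1) = 8*43 = 344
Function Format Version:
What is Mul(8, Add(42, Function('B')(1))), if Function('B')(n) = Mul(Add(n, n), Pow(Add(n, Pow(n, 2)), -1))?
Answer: 344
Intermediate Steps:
Function('B')(n) = Mul(2, n, Pow(Add(n, Pow(n, 2)), -1)) (Function('B')(n) = Mul(Mul(2, n), Pow(Add(n, Pow(n, 2)), -1)) = Mul(2, n, Pow(Add(n, Pow(n, 2)), -1)))
Mul(8, Add(42, Function('B')(1))) = Mul(8, Add(42, Mul(2, Pow(Add(1, 1), -1)))) = Mul(8, Add(42, Mul(2, Pow(2, -1)))) = Mul(8, Add(42, Mul(2, Rational(1, 2)))) = Mul(8, Add(42, 1)) = Mul(8, 43) = 344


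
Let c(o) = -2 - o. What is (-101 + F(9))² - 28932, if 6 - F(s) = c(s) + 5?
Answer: -21011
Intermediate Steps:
F(s) = 3 + s (F(s) = 6 - ((-2 - s) + 5) = 6 - (3 - s) = 6 + (-3 + s) = 3 + s)
(-101 + F(9))² - 28932 = (-101 + (3 + 9))² - 28932 = (-101 + 12)² - 28932 = (-89)² - 28932 = 7921 - 28932 = -21011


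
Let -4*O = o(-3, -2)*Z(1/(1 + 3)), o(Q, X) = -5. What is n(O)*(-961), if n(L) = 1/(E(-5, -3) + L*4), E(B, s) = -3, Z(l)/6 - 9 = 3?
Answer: -961/357 ≈ -2.6919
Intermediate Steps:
Z(l) = 72 (Z(l) = 54 + 6*3 = 54 + 18 = 72)
O = 90 (O = -(-5)*72/4 = -¼*(-360) = 90)
n(L) = 1/(-3 + 4*L) (n(L) = 1/(-3 + L*4) = 1/(-3 + 4*L))
n(O)*(-961) = -961/(-3 + 4*90) = -961/(-3 + 360) = -961/357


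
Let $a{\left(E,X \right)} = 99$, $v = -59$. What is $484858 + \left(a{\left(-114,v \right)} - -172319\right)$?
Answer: $657276$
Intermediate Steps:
$484858 + \left(a{\left(-114,v \right)} - -172319\right) = 484858 + \left(99 - -172319\right) = 484858 + \left(99 + 172319\right) = 484858 + 172418 = 657276$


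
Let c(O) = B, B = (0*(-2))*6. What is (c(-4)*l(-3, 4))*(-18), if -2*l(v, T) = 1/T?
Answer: 0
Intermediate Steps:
B = 0 (B = 0*6 = 0)
c(O) = 0
l(v, T) = -1/(2*T)
(c(-4)*l(-3, 4))*(-18) = (0*(-1/2/4))*(-18) = (0*(-1/2*1/4))*(-18) = (0*(-1/8))*(-18) = 0*(-18) = 0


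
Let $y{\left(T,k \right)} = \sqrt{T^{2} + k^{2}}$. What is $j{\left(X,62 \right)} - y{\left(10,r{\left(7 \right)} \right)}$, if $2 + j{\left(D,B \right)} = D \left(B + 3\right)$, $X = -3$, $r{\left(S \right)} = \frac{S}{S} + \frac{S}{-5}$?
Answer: $-197 - \frac{2 \sqrt{626}}{5} \approx -207.01$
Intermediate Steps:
$r{\left(S \right)} = 1 - \frac{S}{5}$ ($r{\left(S \right)} = 1 + S \left(- \frac{1}{5}\right) = 1 - \frac{S}{5}$)
$j{\left(D,B \right)} = -2 + D \left(3 + B\right)$ ($j{\left(D,B \right)} = -2 + D \left(B + 3\right) = -2 + D \left(3 + B\right)$)
$j{\left(X,62 \right)} - y{\left(10,r{\left(7 \right)} \right)} = \left(-2 + 3 \left(-3\right) + 62 \left(-3\right)\right) - \sqrt{10^{2} + \left(1 - \frac{7}{5}\right)^{2}} = \left(-2 - 9 - 186\right) - \sqrt{100 + \left(1 - \frac{7}{5}\right)^{2}} = -197 - \sqrt{100 + \left(- \frac{2}{5}\right)^{2}} = -197 - \sqrt{100 + \frac{4}{25}} = -197 - \sqrt{\frac{2504}{25}} = -197 - \frac{2 \sqrt{626}}{5}$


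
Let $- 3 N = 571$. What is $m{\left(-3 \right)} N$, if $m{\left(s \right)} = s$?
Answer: $571$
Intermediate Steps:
$N = - \frac{571}{3}$ ($N = \left(- \frac{1}{3}\right) 571 = - \frac{571}{3} \approx -190.33$)
$m{\left(-3 \right)} N = \left(-3\right) \left(- \frac{571}{3}\right) = 571$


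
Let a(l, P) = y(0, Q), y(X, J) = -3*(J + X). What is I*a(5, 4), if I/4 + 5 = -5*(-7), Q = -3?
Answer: 1080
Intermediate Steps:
y(X, J) = -3*J - 3*X
a(l, P) = 9 (a(l, P) = -3*(-3) - 3*0 = 9 + 0 = 9)
I = 120 (I = -20 + 4*(-5*(-7)) = -20 + 4*35 = -20 + 140 = 120)
I*a(5, 4) = 120*9 = 1080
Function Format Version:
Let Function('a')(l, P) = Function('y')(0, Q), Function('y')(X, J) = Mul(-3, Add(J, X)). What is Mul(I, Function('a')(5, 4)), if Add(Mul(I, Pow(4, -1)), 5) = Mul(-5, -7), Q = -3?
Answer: 1080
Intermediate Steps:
Function('y')(X, J) = Add(Mul(-3, J), Mul(-3, X))
Function('a')(l, P) = 9 (Function('a')(l, P) = Add(Mul(-3, -3), Mul(-3, 0)) = Add(9, 0) = 9)
I = 120 (I = Add(-20, Mul(4, Mul(-5, -7))) = Add(-20, Mul(4, 35)) = Add(-20, 140) = 120)
Mul(I, Function('a')(5, 4)) = Mul(120, 9) = 1080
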